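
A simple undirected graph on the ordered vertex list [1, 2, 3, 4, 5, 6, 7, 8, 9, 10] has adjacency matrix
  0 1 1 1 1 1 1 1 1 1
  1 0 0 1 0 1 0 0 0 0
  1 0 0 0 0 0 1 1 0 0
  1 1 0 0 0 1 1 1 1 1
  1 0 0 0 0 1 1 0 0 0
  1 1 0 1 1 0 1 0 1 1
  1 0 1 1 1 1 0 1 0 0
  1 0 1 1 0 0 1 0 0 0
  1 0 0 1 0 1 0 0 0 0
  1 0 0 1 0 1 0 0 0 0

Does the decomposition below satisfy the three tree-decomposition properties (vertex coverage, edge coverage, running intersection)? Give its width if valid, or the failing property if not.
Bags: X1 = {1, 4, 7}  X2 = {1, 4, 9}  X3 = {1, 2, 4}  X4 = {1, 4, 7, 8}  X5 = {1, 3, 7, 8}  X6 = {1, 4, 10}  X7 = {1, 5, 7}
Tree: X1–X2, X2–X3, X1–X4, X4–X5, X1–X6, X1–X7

A tree decomposition must satisfy three properties: every vertex lies in some bag; for every edge, both endpoints lie together in some bag; and for every vertex, the bags containing it form a connected subtree. Here vertex 6 appears in no bag, so the decomposition is invalid.

No — vertex 6 appears in no bag.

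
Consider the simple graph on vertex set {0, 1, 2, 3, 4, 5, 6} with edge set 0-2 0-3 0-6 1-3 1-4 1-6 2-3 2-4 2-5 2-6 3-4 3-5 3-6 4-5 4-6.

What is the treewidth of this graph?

A width-3 tree decomposition is:
Bags: B1 = {2, 3, 4, 6}  B2 = {0, 2, 3, 6}  B3 = {2, 3, 4, 5}  B4 = {1, 3, 4, 6}
Tree: B1–B2, B1–B3, B1–B4
Every bag has size at most 4, so the width is 4 − 1 = 3 and tw(G) ≤ 3. For the lower bound, the 4 vertices {1, 3, 4, 6} are pairwise adjacent, and any tree decomposition puts a clique entirely inside one bag — forcing width ≥ 3. Hence tw(G) = 3 exactly.

3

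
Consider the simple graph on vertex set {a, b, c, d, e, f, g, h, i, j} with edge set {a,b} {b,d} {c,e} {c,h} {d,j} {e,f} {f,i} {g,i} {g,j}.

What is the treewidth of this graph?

1

A width-1 tree decomposition is:
Bags: B1 = {c, h}  B2 = {c, e}  B3 = {e, f}  B4 = {f, i}  B5 = {g, i}  B6 = {g, j}  B7 = {d, j}  B8 = {b, d}  B9 = {a, b}
Tree: B1–B2, B2–B3, B3–B4, B4–B5, B5–B6, B6–B7, B7–B8, B8–B9
The largest bag has 2 vertices, giving width 1; this decomposition certifies tw(G) ≤ 1. Any graph with an edge has treewidth ≥ 1, and G has the edge h–c. Combining the bounds, tw(G) = 1.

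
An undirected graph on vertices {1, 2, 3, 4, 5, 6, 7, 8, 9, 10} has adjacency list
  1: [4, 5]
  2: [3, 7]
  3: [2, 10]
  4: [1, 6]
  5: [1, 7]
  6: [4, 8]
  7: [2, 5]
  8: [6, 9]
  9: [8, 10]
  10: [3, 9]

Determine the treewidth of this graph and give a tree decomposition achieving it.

Treewidth 2.
One optimal decomposition is:
Bags: B1 = {2, 5, 7}  B2 = {1, 2, 5}  B3 = {1, 2, 4}  B4 = {2, 4, 6}  B5 = {2, 6, 8}  B6 = {2, 8, 9}  B7 = {2, 9, 10}  B8 = {2, 3, 10}
Tree: B1–B2, B2–B3, B3–B4, B4–B5, B5–B6, B6–B7, B7–B8

Each bag holds 3 vertices, so the decomposition has width 2, which upper-bounds the treewidth. Since 2–7–5–1–4–6–8–9–10–3–2 is a cycle in G, G is not acyclic. Forests are exactly the graphs of treewidth ≤ 1, so tw(G) ≥ 2. Hence tw(G) = 2 exactly.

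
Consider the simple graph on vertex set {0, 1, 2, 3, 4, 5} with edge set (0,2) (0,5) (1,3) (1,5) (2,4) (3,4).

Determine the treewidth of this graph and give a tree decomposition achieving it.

Treewidth 2.
Bags: B1 = {0, 2, 4}  B2 = {0, 3, 4}  B3 = {0, 1, 3}  B4 = {0, 1, 5}
Tree: B1–B2, B2–B3, B3–B4

Each bag holds 3 vertices, so the decomposition has width 2, which upper-bounds the treewidth. Since 0–2–4–3–1–5–0 is a cycle in G, G is not acyclic. Forests are exactly the graphs of treewidth ≤ 1, so tw(G) ≥ 2. Hence tw(G) = 2 exactly.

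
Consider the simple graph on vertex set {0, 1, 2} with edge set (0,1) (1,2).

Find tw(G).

1

A width-1 tree decomposition is:
Bags: B1 = {1, 2}  B2 = {0, 1}
Tree: B1–B2
Every bag has size at most 2, so the width is 2 − 1 = 1 and tw(G) ≤ 1. G has an edge, so its treewidth is at least 1. Therefore the treewidth is 1.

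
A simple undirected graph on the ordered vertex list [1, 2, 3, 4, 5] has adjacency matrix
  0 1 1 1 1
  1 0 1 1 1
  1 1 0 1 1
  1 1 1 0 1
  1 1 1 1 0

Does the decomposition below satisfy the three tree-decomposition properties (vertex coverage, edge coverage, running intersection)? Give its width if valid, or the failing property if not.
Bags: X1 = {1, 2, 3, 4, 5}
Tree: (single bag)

Yes; width 4.

Checking the three conditions: (i) the bags cover all of {1, 2, 3, 4, 5}; (ii) for each edge, some bag contains both endpoints; (iii) the bags containing any fixed vertex form a subtree. All hold, so the decomposition is valid with width 5 − 1 = 4.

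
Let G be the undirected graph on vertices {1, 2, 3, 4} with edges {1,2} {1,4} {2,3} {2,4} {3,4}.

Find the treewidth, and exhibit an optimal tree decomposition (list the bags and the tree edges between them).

Treewidth 2.
One such decomposition:
Bags: B1 = {2, 3, 4}  B2 = {1, 2, 4}
Tree: B1–B2

Every bag has size at most 3, so the width is 3 − 1 = 2 and tw(G) ≤ 2. For the lower bound, the 3 vertices {1, 2, 4} are pairwise adjacent, and any tree decomposition puts a clique entirely inside one bag — forcing width ≥ 2. The upper and lower bounds meet at 2, so that is the treewidth.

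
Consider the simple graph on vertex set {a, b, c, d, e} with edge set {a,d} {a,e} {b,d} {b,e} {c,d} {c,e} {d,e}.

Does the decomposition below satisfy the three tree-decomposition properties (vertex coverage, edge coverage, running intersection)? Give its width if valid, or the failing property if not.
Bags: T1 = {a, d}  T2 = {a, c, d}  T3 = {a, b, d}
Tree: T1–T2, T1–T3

No — vertex e appears in no bag.

A tree decomposition must satisfy three properties: every vertex lies in some bag; for every edge, both endpoints lie together in some bag; and for every vertex, the bags containing it form a connected subtree. Here vertex e appears in no bag, so the decomposition is invalid.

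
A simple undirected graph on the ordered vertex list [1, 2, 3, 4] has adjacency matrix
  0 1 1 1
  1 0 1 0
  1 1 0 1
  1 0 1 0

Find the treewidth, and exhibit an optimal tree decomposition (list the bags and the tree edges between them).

Treewidth 2.
One optimal decomposition is:
Bags: B1 = {1, 2, 3}  B2 = {1, 3, 4}
Tree: B1–B2

Each bag holds 3 vertices, so the decomposition has width 2, which upper-bounds the treewidth. On the other hand G contains the 3-clique {1, 2, 3}. A clique must lie in a single bag of any decomposition, so no decomposition can have width below 2. Combining the bounds, tw(G) = 2.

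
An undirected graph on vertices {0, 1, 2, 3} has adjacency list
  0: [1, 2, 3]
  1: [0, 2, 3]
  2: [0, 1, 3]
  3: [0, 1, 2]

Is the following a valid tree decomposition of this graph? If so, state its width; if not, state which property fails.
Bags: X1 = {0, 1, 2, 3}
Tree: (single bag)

Yes; width 3.

Checking the three conditions: (i) the bags cover all of {0, 1, 2, 3}; (ii) for each edge, some bag contains both endpoints; (iii) the bags containing any fixed vertex form a subtree. All hold, so the decomposition is valid with width 4 − 1 = 3.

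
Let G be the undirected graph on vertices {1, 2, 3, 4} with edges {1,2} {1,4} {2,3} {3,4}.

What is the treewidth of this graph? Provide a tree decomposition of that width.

Treewidth 2.
One optimal decomposition is:
Bags: B1 = {2, 3, 4}  B2 = {1, 2, 4}
Tree: B1–B2

The largest bag has 3 vertices, giving width 2; this decomposition certifies tw(G) ≤ 2. Since 4–3–2–1–4 is a cycle in G, G is not acyclic. Forests are exactly the graphs of treewidth ≤ 1, so tw(G) ≥ 2. Therefore the treewidth is 2.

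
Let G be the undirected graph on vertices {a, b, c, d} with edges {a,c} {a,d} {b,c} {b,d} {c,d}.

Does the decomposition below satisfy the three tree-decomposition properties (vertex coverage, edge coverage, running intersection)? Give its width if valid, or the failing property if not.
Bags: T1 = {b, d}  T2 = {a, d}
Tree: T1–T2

A tree decomposition must satisfy three properties: every vertex lies in some bag; for every edge, both endpoints lie together in some bag; and for every vertex, the bags containing it form a connected subtree. Here vertex c appears in no bag, so the decomposition is invalid.

No — vertex c appears in no bag.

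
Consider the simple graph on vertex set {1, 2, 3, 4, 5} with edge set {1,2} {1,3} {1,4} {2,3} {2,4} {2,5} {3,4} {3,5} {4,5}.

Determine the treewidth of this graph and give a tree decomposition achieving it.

The largest bag has 4 vertices, giving width 3; this decomposition certifies tw(G) ≤ 3. For the lower bound, the 4 vertices {1, 2, 3, 4} are pairwise adjacent, and any tree decomposition puts a clique entirely inside one bag — forcing width ≥ 3. Hence tw(G) = 3 exactly.

Treewidth 3.
One such decomposition:
Bags: B1 = {1, 2, 3, 4}  B2 = {2, 3, 4, 5}
Tree: B1–B2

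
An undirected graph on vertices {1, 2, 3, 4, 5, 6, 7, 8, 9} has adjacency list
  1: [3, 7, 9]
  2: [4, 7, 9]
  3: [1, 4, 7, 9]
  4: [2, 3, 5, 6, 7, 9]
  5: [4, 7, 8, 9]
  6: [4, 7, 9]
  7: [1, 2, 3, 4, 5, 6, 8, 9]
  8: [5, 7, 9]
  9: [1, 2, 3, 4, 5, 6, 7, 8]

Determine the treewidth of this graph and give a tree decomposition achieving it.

The largest bag has 4 vertices, giving width 3; this decomposition certifies tw(G) ≤ 3. On the other hand G contains the 4-clique {5, 7, 8, 9}. A clique must lie in a single bag of any decomposition, so no decomposition can have width below 3. Therefore the treewidth is 3.

Treewidth 3.
Bags: B1 = {3, 4, 7, 9}  B2 = {4, 5, 7, 9}  B3 = {5, 7, 8, 9}  B4 = {1, 3, 7, 9}  B5 = {2, 4, 7, 9}  B6 = {4, 6, 7, 9}
Tree: B1–B2, B2–B3, B1–B4, B1–B5, B2–B6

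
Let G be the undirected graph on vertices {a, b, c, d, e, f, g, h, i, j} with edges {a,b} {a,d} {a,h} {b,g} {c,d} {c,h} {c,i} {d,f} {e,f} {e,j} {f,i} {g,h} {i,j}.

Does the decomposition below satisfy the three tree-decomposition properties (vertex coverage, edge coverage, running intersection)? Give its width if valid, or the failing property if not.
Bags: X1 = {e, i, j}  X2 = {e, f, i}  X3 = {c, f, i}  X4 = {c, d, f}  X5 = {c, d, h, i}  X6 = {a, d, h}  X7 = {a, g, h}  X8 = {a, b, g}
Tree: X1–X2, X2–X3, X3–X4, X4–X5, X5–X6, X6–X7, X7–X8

A tree decomposition must satisfy three properties: every vertex lies in some bag; for every edge, both endpoints lie together in some bag; and for every vertex, the bags containing it form a connected subtree. Here bags containing vertex i are not connected in the tree, so the decomposition is invalid.

No — bags containing vertex i are not connected in the tree.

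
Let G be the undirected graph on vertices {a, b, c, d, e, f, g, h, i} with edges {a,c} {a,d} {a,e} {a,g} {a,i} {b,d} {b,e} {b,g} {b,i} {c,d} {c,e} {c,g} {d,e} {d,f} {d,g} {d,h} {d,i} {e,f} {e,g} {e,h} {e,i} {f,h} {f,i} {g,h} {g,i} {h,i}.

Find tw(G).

A width-4 tree decomposition is:
Bags: B1 = {a, d, e, g, i}  B2 = {a, c, d, e, g}  B3 = {d, e, g, h, i}  B4 = {b, d, e, g, i}  B5 = {d, e, f, h, i}
Tree: B1–B2, B1–B3, B3–B4, B3–B5
Each bag holds 5 vertices, so the decomposition has width 4, which upper-bounds the treewidth. Conversely, {a, c, d, e, g} is a clique of size 5, and the vertices of any clique must share a bag in every tree decomposition; so some bag has ≥ 5 vertices and tw(G) ≥ 4. Therefore the treewidth is 4.

4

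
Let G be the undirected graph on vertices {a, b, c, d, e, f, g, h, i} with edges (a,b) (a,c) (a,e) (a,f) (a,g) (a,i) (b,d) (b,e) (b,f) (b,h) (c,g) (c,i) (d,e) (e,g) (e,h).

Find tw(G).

A width-2 tree decomposition is:
Bags: B1 = {b, e, h}  B2 = {a, b, e}  B3 = {b, d, e}  B4 = {a, e, g}  B5 = {a, c, g}  B6 = {a, b, f}  B7 = {a, c, i}
Tree: B1–B2, B2–B3, B2–B4, B4–B5, B2–B6, B5–B7
Every bag has size at most 3, so the width is 3 − 1 = 2 and tw(G) ≤ 2. On the other hand G contains the 3-clique {b, d, e}. A clique must lie in a single bag of any decomposition, so no decomposition can have width below 2. Hence tw(G) = 2 exactly.

2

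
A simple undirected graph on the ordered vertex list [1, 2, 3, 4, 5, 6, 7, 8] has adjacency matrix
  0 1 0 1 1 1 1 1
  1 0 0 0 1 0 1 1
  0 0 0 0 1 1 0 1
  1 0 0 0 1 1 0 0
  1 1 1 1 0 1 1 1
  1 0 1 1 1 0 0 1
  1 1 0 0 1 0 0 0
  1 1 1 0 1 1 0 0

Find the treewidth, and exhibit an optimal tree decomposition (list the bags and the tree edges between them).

Each bag holds 4 vertices, so the decomposition has width 3, which upper-bounds the treewidth. On the other hand G contains the 4-clique {1, 2, 5, 8}. A clique must lie in a single bag of any decomposition, so no decomposition can have width below 3. Hence tw(G) = 3 exactly.

Treewidth 3.
One such decomposition:
Bags: B1 = {1, 2, 5, 8}  B2 = {1, 5, 6, 8}  B3 = {1, 4, 5, 6}  B4 = {1, 2, 5, 7}  B5 = {3, 5, 6, 8}
Tree: B1–B2, B2–B3, B1–B4, B2–B5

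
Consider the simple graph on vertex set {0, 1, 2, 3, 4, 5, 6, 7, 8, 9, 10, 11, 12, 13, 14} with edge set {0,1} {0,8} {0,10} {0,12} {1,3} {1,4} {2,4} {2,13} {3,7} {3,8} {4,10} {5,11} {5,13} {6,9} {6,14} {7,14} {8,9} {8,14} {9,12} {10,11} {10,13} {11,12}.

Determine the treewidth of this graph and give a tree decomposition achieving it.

Treewidth 3.
One optimal decomposition is:
Bags: B1 = {3, 6, 7, 14}  B2 = {3, 6, 8, 14}  B3 = {3, 6, 8, 9}  B4 = {1, 3, 8, 9}  B5 = {0, 1, 8, 9}  B6 = {0, 1, 9, 12}  B7 = {0, 1, 4, 12}  B8 = {0, 4, 10, 12}  B9 = {4, 10, 11, 12}  B10 = {2, 4, 10, 11}  B11 = {2, 10, 11, 13}  B12 = {2, 5, 11, 13}
Tree: B1–B2, B2–B3, B3–B4, B4–B5, B5–B6, B6–B7, B7–B8, B8–B9, B9–B10, B10–B11, B11–B12

Each bag holds 4 vertices, so the decomposition has width 3, which upper-bounds the treewidth. For the lower bound: the 4 vertex sets {6,7,14}, {3}, {8}, {0,1,9,12} are disjoint, each induces a connected subgraph, and every pair is joined by at least one edge of G. Contracting each set to a single vertex therefore yields K_{4} as a minor, and since treewidth is minor-monotone, tw(G) ≥ tw(K_{4}) = 3. Therefore the treewidth is 3.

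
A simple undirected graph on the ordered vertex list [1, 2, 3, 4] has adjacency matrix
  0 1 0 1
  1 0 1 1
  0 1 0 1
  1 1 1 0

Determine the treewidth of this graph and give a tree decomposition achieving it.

Each bag holds 3 vertices, so the decomposition has width 2, which upper-bounds the treewidth. Conversely, {1, 2, 4} is a clique of size 3, and the vertices of any clique must share a bag in every tree decomposition; so some bag has ≥ 3 vertices and tw(G) ≥ 2. Hence tw(G) = 2 exactly.

Treewidth 2.
Bags: B1 = {2, 3, 4}  B2 = {1, 2, 4}
Tree: B1–B2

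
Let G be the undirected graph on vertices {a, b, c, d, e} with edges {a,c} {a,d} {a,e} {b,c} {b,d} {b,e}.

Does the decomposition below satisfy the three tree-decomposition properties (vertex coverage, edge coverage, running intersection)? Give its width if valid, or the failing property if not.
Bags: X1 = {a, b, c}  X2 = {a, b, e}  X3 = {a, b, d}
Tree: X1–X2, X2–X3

Every vertex of G appears in some bag (union = {a, b, c, d, e}); every edge is covered by a bag; and for each vertex v the set of bags containing v is connected in the bag tree. The decomposition is therefore valid. The largest bag has 3 vertices, so the width is 2.

Yes; width 2.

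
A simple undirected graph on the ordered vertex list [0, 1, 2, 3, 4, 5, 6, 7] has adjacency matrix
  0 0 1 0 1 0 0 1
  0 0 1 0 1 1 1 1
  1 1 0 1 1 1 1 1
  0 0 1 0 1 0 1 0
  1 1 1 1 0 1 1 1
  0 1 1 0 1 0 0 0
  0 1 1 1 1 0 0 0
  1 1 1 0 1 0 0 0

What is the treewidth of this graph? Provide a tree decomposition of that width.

Each bag holds 4 vertices, so the decomposition has width 3, which upper-bounds the treewidth. On the other hand G contains the 4-clique {0, 2, 4, 7}. A clique must lie in a single bag of any decomposition, so no decomposition can have width below 3. Hence tw(G) = 3 exactly.

Treewidth 3.
One optimal decomposition is:
Bags: B1 = {1, 2, 4, 5}  B2 = {1, 2, 4, 6}  B3 = {1, 2, 4, 7}  B4 = {0, 2, 4, 7}  B5 = {2, 3, 4, 6}
Tree: B1–B2, B2–B3, B3–B4, B2–B5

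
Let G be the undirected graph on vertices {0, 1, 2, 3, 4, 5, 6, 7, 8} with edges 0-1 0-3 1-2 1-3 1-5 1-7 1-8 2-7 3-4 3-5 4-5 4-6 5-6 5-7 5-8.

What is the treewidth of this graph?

A width-2 tree decomposition is:
Bags: B1 = {1, 5, 7}  B2 = {1, 5, 8}  B3 = {1, 3, 5}  B4 = {3, 4, 5}  B5 = {1, 2, 7}  B6 = {0, 1, 3}  B7 = {4, 5, 6}
Tree: B1–B2, B2–B3, B3–B4, B1–B5, B3–B6, B4–B7
Each bag holds 3 vertices, so the decomposition has width 2, which upper-bounds the treewidth. Conversely, {0, 1, 3} is a clique of size 3, and the vertices of any clique must share a bag in every tree decomposition; so some bag has ≥ 3 vertices and tw(G) ≥ 2. Therefore the treewidth is 2.

2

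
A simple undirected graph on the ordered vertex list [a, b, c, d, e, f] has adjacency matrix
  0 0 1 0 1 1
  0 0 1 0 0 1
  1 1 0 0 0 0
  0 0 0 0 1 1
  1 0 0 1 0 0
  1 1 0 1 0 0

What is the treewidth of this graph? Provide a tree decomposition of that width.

Every bag has size at most 3, so the width is 3 − 1 = 2 and tw(G) ≤ 2. The edges b–c–a–f–b form a cycle, so G is not a tree and its treewidth is at least 2. The upper and lower bounds meet at 2, so that is the treewidth.

Treewidth 2.
Bags: B1 = {b, c, f}  B2 = {a, c, f}  B3 = {a, d, f}  B4 = {a, d, e}
Tree: B1–B2, B2–B3, B3–B4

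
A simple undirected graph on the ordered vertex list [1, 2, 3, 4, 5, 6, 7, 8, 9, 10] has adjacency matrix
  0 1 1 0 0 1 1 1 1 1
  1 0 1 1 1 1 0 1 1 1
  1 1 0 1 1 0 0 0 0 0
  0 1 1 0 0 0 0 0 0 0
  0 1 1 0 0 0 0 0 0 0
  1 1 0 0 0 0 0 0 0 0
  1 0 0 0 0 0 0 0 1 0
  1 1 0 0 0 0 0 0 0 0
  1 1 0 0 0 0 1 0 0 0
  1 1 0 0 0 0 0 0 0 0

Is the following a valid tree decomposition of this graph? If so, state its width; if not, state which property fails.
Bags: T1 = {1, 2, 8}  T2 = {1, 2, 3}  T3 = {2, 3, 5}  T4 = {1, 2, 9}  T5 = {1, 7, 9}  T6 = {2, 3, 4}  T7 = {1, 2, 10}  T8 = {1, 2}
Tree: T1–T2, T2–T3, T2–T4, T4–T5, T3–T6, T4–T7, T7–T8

No — vertex 6 appears in no bag.

A tree decomposition must satisfy three properties: every vertex lies in some bag; for every edge, both endpoints lie together in some bag; and for every vertex, the bags containing it form a connected subtree. Here vertex 6 appears in no bag, so the decomposition is invalid.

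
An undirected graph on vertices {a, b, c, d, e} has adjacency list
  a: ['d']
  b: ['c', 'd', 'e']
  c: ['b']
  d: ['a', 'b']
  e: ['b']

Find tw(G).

A width-1 tree decomposition is:
Bags: B1 = {b, e}  B2 = {b, d}  B3 = {a, d}  B4 = {b, c}
Tree: B1–B2, B2–B3, B2–B4
The largest bag has 2 vertices, giving width 1; this decomposition certifies tw(G) ≤ 1. Any graph with an edge has treewidth ≥ 1, and G has the edge e–b. Therefore the treewidth is 1.

1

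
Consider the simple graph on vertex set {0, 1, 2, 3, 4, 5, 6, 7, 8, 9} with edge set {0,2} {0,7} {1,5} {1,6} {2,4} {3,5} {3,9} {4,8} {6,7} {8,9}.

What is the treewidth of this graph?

2

A width-2 tree decomposition is:
Bags: B1 = {3, 8, 9}  B2 = {3, 5, 8}  B3 = {1, 5, 8}  B4 = {1, 6, 8}  B5 = {6, 7, 8}  B6 = {0, 7, 8}  B7 = {0, 2, 8}  B8 = {2, 4, 8}
Tree: B1–B2, B2–B3, B3–B4, B4–B5, B5–B6, B6–B7, B7–B8
Every bag has size at most 3, so the width is 3 − 1 = 2 and tw(G) ≤ 2. Since 8–9–3–5–1–6–7–0–2–4–8 is a cycle in G, G is not acyclic. Forests are exactly the graphs of treewidth ≤ 1, so tw(G) ≥ 2. The upper and lower bounds meet at 2, so that is the treewidth.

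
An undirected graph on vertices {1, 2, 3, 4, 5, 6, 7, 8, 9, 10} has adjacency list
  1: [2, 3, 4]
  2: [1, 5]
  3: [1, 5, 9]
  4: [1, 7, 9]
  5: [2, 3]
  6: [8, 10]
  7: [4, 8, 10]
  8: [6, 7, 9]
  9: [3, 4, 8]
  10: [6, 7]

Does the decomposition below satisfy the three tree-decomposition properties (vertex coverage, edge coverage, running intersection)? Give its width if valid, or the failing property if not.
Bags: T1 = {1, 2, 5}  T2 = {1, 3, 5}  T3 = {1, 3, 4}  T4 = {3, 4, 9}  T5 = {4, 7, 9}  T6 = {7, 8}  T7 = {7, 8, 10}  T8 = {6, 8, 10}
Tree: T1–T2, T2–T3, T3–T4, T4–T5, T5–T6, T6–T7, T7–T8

A tree decomposition must satisfy three properties: every vertex lies in some bag; for every edge, both endpoints lie together in some bag; and for every vertex, the bags containing it form a connected subtree. Here edge (9,8) lies in no bag, so the decomposition is invalid.

No — edge (9,8) lies in no bag.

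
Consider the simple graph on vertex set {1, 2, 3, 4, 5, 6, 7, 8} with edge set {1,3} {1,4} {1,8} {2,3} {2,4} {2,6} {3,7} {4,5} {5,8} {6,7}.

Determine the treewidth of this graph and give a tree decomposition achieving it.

Every bag has size at most 3, so the width is 3 − 1 = 2 and tw(G) ≤ 2. The edges 7–6–2–3–7 form a cycle, so G is not a tree and its treewidth is at least 2. The upper and lower bounds meet at 2, so that is the treewidth.

Treewidth 2.
One such decomposition:
Bags: B1 = {3, 6, 7}  B2 = {2, 3, 6}  B3 = {1, 2, 3}  B4 = {1, 2, 4}  B5 = {1, 4, 8}  B6 = {4, 5, 8}
Tree: B1–B2, B2–B3, B3–B4, B4–B5, B5–B6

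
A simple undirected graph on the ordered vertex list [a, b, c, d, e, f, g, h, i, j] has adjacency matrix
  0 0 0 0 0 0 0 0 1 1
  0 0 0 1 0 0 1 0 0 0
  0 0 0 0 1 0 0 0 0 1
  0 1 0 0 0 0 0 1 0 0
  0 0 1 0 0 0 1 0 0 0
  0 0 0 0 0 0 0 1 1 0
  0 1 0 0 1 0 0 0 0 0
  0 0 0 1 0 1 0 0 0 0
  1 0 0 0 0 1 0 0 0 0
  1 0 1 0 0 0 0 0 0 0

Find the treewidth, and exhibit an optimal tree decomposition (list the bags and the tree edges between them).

Treewidth 2.
One such decomposition:
Bags: B1 = {a, i, j}  B2 = {c, i, j}  B3 = {c, e, i}  B4 = {e, g, i}  B5 = {b, g, i}  B6 = {b, d, i}  B7 = {d, h, i}  B8 = {f, h, i}
Tree: B1–B2, B2–B3, B3–B4, B4–B5, B5–B6, B6–B7, B7–B8

Every bag has size at most 3, so the width is 3 − 1 = 2 and tw(G) ≤ 2. The edges i–a–j–c–e–g–b–d–h–f–i form a cycle, so G is not a tree and its treewidth is at least 2. Combining the bounds, tw(G) = 2.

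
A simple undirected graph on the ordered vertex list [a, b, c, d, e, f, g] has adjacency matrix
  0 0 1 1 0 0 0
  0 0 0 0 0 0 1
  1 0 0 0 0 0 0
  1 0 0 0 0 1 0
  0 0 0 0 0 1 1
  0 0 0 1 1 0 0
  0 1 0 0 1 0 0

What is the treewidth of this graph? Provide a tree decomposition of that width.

Each bag holds 2 vertices, so the decomposition has width 1, which upper-bounds the treewidth. Since G has at least one edge (e.g. b–g), it is not an edgeless graph, so tw(G) ≥ 1. Therefore the treewidth is 1.

Treewidth 1.
One optimal decomposition is:
Bags: B1 = {b, g}  B2 = {e, g}  B3 = {e, f}  B4 = {d, f}  B5 = {a, d}  B6 = {a, c}
Tree: B1–B2, B2–B3, B3–B4, B4–B5, B5–B6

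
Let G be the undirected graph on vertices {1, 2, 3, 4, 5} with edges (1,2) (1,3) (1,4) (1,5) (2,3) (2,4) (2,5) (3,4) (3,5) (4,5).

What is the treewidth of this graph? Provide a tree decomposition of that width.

Treewidth 4.
One such decomposition:
Bags: B1 = {1, 2, 3, 4, 5}
Tree: (single bag)

A single bag containing all 5 vertices is trivially a valid decomposition of width 4. For the lower bound, the 5 vertices {1, 2, 3, 4, 5} are pairwise adjacent, and any tree decomposition puts a clique entirely inside one bag — forcing width ≥ 4. Hence tw(G) = 4 exactly.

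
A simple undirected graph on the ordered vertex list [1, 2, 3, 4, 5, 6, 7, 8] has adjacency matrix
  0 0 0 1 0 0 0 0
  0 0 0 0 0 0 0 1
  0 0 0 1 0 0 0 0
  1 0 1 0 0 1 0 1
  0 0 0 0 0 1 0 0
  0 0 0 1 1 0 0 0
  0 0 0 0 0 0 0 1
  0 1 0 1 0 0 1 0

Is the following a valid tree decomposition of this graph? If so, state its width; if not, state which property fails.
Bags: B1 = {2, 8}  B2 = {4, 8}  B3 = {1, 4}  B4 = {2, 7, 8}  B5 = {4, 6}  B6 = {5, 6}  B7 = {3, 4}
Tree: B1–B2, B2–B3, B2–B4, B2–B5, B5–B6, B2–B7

A tree decomposition must satisfy three properties: every vertex lies in some bag; for every edge, both endpoints lie together in some bag; and for every vertex, the bags containing it form a connected subtree. Here bags containing vertex 2 are not connected in the tree, so the decomposition is invalid.

No — bags containing vertex 2 are not connected in the tree.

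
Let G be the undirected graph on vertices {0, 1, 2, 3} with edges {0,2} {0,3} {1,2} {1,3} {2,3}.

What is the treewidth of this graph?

A width-2 tree decomposition is:
Bags: B1 = {1, 2, 3}  B2 = {0, 2, 3}
Tree: B1–B2
Every bag has size at most 3, so the width is 3 − 1 = 2 and tw(G) ≤ 2. For the lower bound, the 3 vertices {0, 2, 3} are pairwise adjacent, and any tree decomposition puts a clique entirely inside one bag — forcing width ≥ 2. Therefore the treewidth is 2.

2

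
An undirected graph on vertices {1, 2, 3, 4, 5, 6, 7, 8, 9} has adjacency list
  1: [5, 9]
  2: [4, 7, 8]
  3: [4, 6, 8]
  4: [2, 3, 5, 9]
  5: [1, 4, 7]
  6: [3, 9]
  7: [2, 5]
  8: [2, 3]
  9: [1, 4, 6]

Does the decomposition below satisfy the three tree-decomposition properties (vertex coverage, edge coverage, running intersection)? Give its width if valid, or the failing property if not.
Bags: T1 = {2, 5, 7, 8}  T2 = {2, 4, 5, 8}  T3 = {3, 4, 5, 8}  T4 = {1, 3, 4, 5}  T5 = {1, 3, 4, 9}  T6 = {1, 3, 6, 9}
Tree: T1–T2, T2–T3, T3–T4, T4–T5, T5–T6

Vertex coverage: the bags together contain {1, 2, 3, 4, 5, 6, 7, 8, 9}, the full vertex set. Edge coverage: each edge of G has both endpoints in at least one bag. Running intersection: for every vertex, the bags containing it form a connected subtree. All three properties hold, so this is a valid tree decomposition of width max|bag| − 1 = 3, and hence tw(G) ≤ 3.

Yes; width 3.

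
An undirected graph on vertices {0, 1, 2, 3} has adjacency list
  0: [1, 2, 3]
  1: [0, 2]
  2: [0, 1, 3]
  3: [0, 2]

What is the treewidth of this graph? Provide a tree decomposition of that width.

Each bag holds 3 vertices, so the decomposition has width 2, which upper-bounds the treewidth. Conversely, {0, 1, 2} is a clique of size 3, and the vertices of any clique must share a bag in every tree decomposition; so some bag has ≥ 3 vertices and tw(G) ≥ 2. Therefore the treewidth is 2.

Treewidth 2.
Bags: B1 = {0, 1, 2}  B2 = {0, 2, 3}
Tree: B1–B2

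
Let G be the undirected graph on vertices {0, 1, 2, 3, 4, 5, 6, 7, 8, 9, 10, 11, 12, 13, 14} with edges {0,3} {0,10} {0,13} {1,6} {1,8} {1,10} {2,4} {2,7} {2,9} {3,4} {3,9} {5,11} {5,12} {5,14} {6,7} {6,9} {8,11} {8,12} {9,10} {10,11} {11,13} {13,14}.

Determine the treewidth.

A width-3 tree decomposition is:
Bags: B1 = {5, 12, 13, 14}  B2 = {5, 11, 12, 13}  B3 = {8, 11, 12, 13}  B4 = {0, 8, 11, 13}  B5 = {0, 8, 10, 11}  B6 = {0, 1, 8, 10}  B7 = {0, 1, 3, 10}  B8 = {1, 3, 9, 10}  B9 = {1, 3, 6, 9}  B10 = {3, 4, 6, 9}  B11 = {2, 4, 6, 9}  B12 = {2, 4, 6, 7}
Tree: B1–B2, B2–B3, B3–B4, B4–B5, B5–B6, B6–B7, B7–B8, B8–B9, B9–B10, B10–B11, B11–B12
The largest bag has 4 vertices, giving width 3; this decomposition certifies tw(G) ≤ 3. For the lower bound: the 4 vertex sets {5,12,14}, {13}, {11}, {0,1,8,10} are disjoint, each induces a connected subgraph, and every pair is joined by at least one edge of G. Contracting each set to a single vertex therefore yields K_{4} as a minor, and since treewidth is minor-monotone, tw(G) ≥ tw(K_{4}) = 3. Combining the bounds, tw(G) = 3.

3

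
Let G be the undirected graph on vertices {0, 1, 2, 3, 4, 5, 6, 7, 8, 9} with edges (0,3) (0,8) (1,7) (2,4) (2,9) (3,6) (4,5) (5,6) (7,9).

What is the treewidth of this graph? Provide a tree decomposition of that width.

The largest bag has 2 vertices, giving width 1; this decomposition certifies tw(G) ≤ 1. Since G has at least one edge (e.g. 8–0), it is not an edgeless graph, so tw(G) ≥ 1. Therefore the treewidth is 1.

Treewidth 1.
One such decomposition:
Bags: B1 = {0, 8}  B2 = {0, 3}  B3 = {3, 6}  B4 = {5, 6}  B5 = {4, 5}  B6 = {2, 4}  B7 = {2, 9}  B8 = {7, 9}  B9 = {1, 7}
Tree: B1–B2, B2–B3, B3–B4, B4–B5, B5–B6, B6–B7, B7–B8, B8–B9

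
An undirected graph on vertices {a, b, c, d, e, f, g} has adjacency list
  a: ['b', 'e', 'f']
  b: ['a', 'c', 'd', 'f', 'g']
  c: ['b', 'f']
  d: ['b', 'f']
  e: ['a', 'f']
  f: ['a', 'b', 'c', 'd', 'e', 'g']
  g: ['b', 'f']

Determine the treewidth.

A width-2 tree decomposition is:
Bags: B1 = {a, b, f}  B2 = {b, f, g}  B3 = {b, d, f}  B4 = {b, c, f}  B5 = {a, e, f}
Tree: B1–B2, B2–B3, B2–B4, B1–B5
Every bag has size at most 3, so the width is 3 − 1 = 2 and tw(G) ≤ 2. For the lower bound, the 3 vertices {a, e, f} are pairwise adjacent, and any tree decomposition puts a clique entirely inside one bag — forcing width ≥ 2. Combining the bounds, tw(G) = 2.

2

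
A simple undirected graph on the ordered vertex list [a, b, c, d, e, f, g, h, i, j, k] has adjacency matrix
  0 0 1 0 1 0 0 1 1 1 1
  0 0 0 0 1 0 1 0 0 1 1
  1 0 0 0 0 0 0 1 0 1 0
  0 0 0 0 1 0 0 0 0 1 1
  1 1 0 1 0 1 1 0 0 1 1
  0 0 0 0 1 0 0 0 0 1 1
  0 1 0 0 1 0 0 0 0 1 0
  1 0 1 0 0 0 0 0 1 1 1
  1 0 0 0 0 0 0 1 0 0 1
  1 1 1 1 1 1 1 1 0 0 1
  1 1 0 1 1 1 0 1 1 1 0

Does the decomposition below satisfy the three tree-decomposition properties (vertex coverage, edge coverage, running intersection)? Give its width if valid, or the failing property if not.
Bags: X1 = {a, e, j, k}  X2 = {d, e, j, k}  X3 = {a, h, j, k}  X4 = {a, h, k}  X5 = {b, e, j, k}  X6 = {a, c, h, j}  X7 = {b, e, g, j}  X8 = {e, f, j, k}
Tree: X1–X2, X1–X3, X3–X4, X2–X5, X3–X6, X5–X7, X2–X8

No — vertex i appears in no bag.

A tree decomposition must satisfy three properties: every vertex lies in some bag; for every edge, both endpoints lie together in some bag; and for every vertex, the bags containing it form a connected subtree. Here vertex i appears in no bag, so the decomposition is invalid.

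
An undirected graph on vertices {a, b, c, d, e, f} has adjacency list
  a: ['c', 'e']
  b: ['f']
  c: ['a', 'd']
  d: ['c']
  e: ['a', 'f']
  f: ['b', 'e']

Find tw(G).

1

A width-1 tree decomposition is:
Bags: B1 = {c, d}  B2 = {a, c}  B3 = {a, e}  B4 = {e, f}  B5 = {b, f}
Tree: B1–B2, B2–B3, B3–B4, B4–B5
The largest bag has 2 vertices, giving width 1; this decomposition certifies tw(G) ≤ 1. Since G has at least one edge (e.g. d–c), it is not an edgeless graph, so tw(G) ≥ 1. Combining the bounds, tw(G) = 1.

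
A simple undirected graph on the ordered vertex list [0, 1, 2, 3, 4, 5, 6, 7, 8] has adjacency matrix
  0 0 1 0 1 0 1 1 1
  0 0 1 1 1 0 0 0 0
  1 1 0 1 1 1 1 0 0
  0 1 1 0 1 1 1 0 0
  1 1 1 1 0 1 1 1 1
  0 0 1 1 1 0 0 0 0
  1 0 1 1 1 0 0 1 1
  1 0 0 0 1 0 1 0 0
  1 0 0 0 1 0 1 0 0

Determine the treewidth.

3

A width-3 tree decomposition is:
Bags: B1 = {1, 2, 3, 4}  B2 = {2, 3, 4, 5}  B3 = {2, 3, 4, 6}  B4 = {0, 2, 4, 6}  B5 = {0, 4, 6, 7}  B6 = {0, 4, 6, 8}
Tree: B1–B2, B1–B3, B3–B4, B4–B5, B5–B6
The largest bag has 4 vertices, giving width 3; this decomposition certifies tw(G) ≤ 3. Conversely, {0, 4, 6, 8} is a clique of size 4, and the vertices of any clique must share a bag in every tree decomposition; so some bag has ≥ 4 vertices and tw(G) ≥ 3. Hence tw(G) = 3 exactly.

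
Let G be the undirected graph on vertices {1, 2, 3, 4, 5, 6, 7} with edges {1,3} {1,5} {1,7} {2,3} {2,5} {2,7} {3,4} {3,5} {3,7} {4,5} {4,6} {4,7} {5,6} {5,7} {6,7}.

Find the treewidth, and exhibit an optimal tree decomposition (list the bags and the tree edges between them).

Treewidth 3.
One optimal decomposition is:
Bags: B1 = {3, 4, 5, 7}  B2 = {2, 3, 5, 7}  B3 = {1, 3, 5, 7}  B4 = {4, 5, 6, 7}
Tree: B1–B2, B2–B3, B1–B4

The largest bag has 4 vertices, giving width 3; this decomposition certifies tw(G) ≤ 3. For the lower bound, the 4 vertices {1, 3, 5, 7} are pairwise adjacent, and any tree decomposition puts a clique entirely inside one bag — forcing width ≥ 3. Combining the bounds, tw(G) = 3.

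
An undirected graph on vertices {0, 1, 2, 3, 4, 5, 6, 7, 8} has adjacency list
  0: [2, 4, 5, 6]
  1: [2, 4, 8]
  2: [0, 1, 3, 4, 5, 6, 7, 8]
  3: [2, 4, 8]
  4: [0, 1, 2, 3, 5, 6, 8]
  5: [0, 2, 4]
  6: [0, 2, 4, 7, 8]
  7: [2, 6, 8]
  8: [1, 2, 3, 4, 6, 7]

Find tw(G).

3

A width-3 tree decomposition is:
Bags: B1 = {2, 4, 6, 8}  B2 = {2, 3, 4, 8}  B3 = {0, 2, 4, 6}  B4 = {2, 6, 7, 8}  B5 = {0, 2, 4, 5}  B6 = {1, 2, 4, 8}
Tree: B1–B2, B1–B3, B1–B4, B3–B5, B1–B6
Each bag holds 4 vertices, so the decomposition has width 3, which upper-bounds the treewidth. Conversely, {0, 2, 4, 5} is a clique of size 4, and the vertices of any clique must share a bag in every tree decomposition; so some bag has ≥ 4 vertices and tw(G) ≥ 3. The upper and lower bounds meet at 3, so that is the treewidth.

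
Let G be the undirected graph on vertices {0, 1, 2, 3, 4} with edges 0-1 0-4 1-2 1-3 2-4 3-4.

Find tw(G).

A width-2 tree decomposition is:
Bags: B1 = {1, 3, 4}  B2 = {1, 2, 4}  B3 = {0, 1, 4}
Tree: B1–B2, B2–B3
The largest bag has 3 vertices, giving width 2; this decomposition certifies tw(G) ≤ 2. For the lower bound, G contains the cycle 1–3–4–2–1, so G is not a forest; only forests have treewidth ≤ 1, hence tw(G) ≥ 2. Hence tw(G) = 2 exactly.

2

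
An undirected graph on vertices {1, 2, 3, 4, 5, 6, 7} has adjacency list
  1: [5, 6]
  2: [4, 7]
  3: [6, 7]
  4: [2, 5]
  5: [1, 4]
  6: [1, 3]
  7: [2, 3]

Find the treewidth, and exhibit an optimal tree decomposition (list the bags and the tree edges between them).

Treewidth 2.
Bags: B1 = {3, 6, 7}  B2 = {2, 6, 7}  B3 = {2, 4, 6}  B4 = {4, 5, 6}  B5 = {1, 5, 6}
Tree: B1–B2, B2–B3, B3–B4, B4–B5

The largest bag has 3 vertices, giving width 2; this decomposition certifies tw(G) ≤ 2. For the lower bound, G contains the cycle 6–3–7–2–4–5–1–6, so G is not a forest; only forests have treewidth ≤ 1, hence tw(G) ≥ 2. The upper and lower bounds meet at 2, so that is the treewidth.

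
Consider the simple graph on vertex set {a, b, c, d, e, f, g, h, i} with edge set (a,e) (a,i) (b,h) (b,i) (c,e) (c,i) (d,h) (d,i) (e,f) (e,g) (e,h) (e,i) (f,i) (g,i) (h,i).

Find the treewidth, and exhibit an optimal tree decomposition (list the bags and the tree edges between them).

The largest bag has 3 vertices, giving width 2; this decomposition certifies tw(G) ≤ 2. Conversely, {d, h, i} is a clique of size 3, and the vertices of any clique must share a bag in every tree decomposition; so some bag has ≥ 3 vertices and tw(G) ≥ 2. Combining the bounds, tw(G) = 2.

Treewidth 2.
One such decomposition:
Bags: B1 = {a, e, i}  B2 = {e, h, i}  B3 = {c, e, i}  B4 = {e, g, i}  B5 = {d, h, i}  B6 = {e, f, i}  B7 = {b, h, i}
Tree: B1–B2, B1–B3, B3–B4, B2–B5, B1–B6, B5–B7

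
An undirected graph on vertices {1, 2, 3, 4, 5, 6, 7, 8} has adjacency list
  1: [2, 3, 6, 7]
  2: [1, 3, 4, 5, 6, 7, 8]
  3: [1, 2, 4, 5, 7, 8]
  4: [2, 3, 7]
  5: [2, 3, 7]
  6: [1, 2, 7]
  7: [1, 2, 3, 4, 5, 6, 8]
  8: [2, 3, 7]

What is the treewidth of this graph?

A width-3 tree decomposition is:
Bags: B1 = {2, 3, 5, 7}  B2 = {2, 3, 7, 8}  B3 = {1, 2, 3, 7}  B4 = {1, 2, 6, 7}  B5 = {2, 3, 4, 7}
Tree: B1–B2, B2–B3, B3–B4, B3–B5
Each bag holds 4 vertices, so the decomposition has width 3, which upper-bounds the treewidth. On the other hand G contains the 4-clique {2, 3, 7, 8}. A clique must lie in a single bag of any decomposition, so no decomposition can have width below 3. Hence tw(G) = 3 exactly.

3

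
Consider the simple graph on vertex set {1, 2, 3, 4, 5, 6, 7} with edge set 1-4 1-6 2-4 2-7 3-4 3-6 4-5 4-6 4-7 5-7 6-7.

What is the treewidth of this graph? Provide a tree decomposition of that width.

Treewidth 2.
Bags: B1 = {4, 6, 7}  B2 = {3, 4, 6}  B3 = {1, 4, 6}  B4 = {2, 4, 7}  B5 = {4, 5, 7}
Tree: B1–B2, B2–B3, B1–B4, B4–B5

Each bag holds 3 vertices, so the decomposition has width 2, which upper-bounds the treewidth. Conversely, {2, 4, 7} is a clique of size 3, and the vertices of any clique must share a bag in every tree decomposition; so some bag has ≥ 3 vertices and tw(G) ≥ 2. Hence tw(G) = 2 exactly.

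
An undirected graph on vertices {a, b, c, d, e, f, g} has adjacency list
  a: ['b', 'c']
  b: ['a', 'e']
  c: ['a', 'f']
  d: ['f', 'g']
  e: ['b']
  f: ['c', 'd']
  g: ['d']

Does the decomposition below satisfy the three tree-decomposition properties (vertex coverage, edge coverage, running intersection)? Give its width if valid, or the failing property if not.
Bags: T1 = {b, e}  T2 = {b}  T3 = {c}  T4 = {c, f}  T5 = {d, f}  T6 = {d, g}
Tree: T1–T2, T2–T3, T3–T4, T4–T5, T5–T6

A tree decomposition must satisfy three properties: every vertex lies in some bag; for every edge, both endpoints lie together in some bag; and for every vertex, the bags containing it form a connected subtree. Here vertex a appears in no bag, so the decomposition is invalid.

No — vertex a appears in no bag.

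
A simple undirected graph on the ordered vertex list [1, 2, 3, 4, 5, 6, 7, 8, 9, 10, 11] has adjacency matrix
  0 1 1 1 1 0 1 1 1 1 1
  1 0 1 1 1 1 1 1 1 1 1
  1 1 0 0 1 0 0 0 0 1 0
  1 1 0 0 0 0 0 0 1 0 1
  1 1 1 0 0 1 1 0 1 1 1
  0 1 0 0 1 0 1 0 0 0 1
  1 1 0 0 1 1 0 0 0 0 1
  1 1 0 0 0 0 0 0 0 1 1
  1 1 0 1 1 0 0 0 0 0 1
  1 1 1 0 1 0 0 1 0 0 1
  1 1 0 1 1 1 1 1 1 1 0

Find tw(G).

4

A width-4 tree decomposition is:
Bags: B1 = {1, 2, 5, 7, 11}  B2 = {1, 2, 5, 10, 11}  B3 = {2, 5, 6, 7, 11}  B4 = {1, 2, 5, 9, 11}  B5 = {1, 2, 4, 9, 11}  B6 = {1, 2, 8, 10, 11}  B7 = {1, 2, 3, 5, 10}
Tree: B1–B2, B1–B3, B1–B4, B4–B5, B2–B6, B2–B7
The largest bag has 5 vertices, giving width 4; this decomposition certifies tw(G) ≤ 4. For the lower bound, the 5 vertices {1, 2, 8, 10, 11} are pairwise adjacent, and any tree decomposition puts a clique entirely inside one bag — forcing width ≥ 4. Combining the bounds, tw(G) = 4.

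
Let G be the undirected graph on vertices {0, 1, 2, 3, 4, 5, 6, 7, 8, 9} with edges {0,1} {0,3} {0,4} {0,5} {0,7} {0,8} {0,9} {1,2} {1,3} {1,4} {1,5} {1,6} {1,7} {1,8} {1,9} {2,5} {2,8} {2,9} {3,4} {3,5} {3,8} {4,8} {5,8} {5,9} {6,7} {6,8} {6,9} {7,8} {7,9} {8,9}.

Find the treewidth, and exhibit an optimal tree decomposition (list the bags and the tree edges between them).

The largest bag has 5 vertices, giving width 4; this decomposition certifies tw(G) ≤ 4. Conversely, {0, 1, 5, 8, 9} is a clique of size 5, and the vertices of any clique must share a bag in every tree decomposition; so some bag has ≥ 5 vertices and tw(G) ≥ 4. Combining the bounds, tw(G) = 4.

Treewidth 4.
Bags: B1 = {0, 1, 5, 8, 9}  B2 = {0, 1, 3, 5, 8}  B3 = {0, 1, 3, 4, 8}  B4 = {0, 1, 7, 8, 9}  B5 = {1, 6, 7, 8, 9}  B6 = {1, 2, 5, 8, 9}
Tree: B1–B2, B2–B3, B1–B4, B4–B5, B1–B6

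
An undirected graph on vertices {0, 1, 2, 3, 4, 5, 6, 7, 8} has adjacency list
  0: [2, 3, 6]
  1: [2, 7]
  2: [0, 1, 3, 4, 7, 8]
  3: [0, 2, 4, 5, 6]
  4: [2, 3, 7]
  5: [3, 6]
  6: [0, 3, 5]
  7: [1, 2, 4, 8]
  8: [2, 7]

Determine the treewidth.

2

A width-2 tree decomposition is:
Bags: B1 = {2, 3, 4}  B2 = {0, 2, 3}  B3 = {2, 4, 7}  B4 = {2, 7, 8}  B5 = {0, 3, 6}  B6 = {1, 2, 7}  B7 = {3, 5, 6}
Tree: B1–B2, B1–B3, B3–B4, B2–B5, B3–B6, B5–B7
The largest bag has 3 vertices, giving width 2; this decomposition certifies tw(G) ≤ 2. Conversely, {0, 2, 3} is a clique of size 3, and the vertices of any clique must share a bag in every tree decomposition; so some bag has ≥ 3 vertices and tw(G) ≥ 2. Therefore the treewidth is 2.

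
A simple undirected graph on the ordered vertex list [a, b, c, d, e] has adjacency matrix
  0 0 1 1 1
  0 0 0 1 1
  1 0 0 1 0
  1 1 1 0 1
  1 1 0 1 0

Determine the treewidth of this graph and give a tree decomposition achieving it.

The largest bag has 3 vertices, giving width 2; this decomposition certifies tw(G) ≤ 2. On the other hand G contains the 3-clique {a, d, e}. A clique must lie in a single bag of any decomposition, so no decomposition can have width below 2. Combining the bounds, tw(G) = 2.

Treewidth 2.
One such decomposition:
Bags: B1 = {a, d, e}  B2 = {b, d, e}  B3 = {a, c, d}
Tree: B1–B2, B1–B3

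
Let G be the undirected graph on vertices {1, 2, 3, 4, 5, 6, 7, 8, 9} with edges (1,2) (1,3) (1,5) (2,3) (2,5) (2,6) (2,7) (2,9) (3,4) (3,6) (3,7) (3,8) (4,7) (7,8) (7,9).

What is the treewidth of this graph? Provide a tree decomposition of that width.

Each bag holds 3 vertices, so the decomposition has width 2, which upper-bounds the treewidth. On the other hand G contains the 3-clique {3, 7, 8}. A clique must lie in a single bag of any decomposition, so no decomposition can have width below 2. The upper and lower bounds meet at 2, so that is the treewidth.

Treewidth 2.
Bags: B1 = {1, 2, 3}  B2 = {2, 3, 7}  B3 = {2, 7, 9}  B4 = {2, 3, 6}  B5 = {3, 7, 8}  B6 = {1, 2, 5}  B7 = {3, 4, 7}
Tree: B1–B2, B2–B3, B1–B4, B2–B5, B1–B6, B2–B7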